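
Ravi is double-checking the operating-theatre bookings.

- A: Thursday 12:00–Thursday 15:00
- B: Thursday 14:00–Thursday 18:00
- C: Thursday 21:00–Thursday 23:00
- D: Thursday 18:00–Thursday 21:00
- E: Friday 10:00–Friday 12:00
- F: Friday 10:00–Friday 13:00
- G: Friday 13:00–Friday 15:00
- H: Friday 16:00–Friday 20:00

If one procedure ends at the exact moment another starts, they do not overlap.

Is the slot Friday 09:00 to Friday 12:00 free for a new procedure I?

No — it overlaps E, F

A: ends Thursday 15:00 at or before I starts Friday 09:00 → clear.
B: ends Thursday 18:00 at or before I starts Friday 09:00 → clear.
D: ends Thursday 21:00 at or before I starts Friday 09:00 → clear.
C: ends Thursday 23:00 at or before I starts Friday 09:00 → clear.
E: starts Friday 10:00 before I ends Friday 12:00, and ends Friday 12:00 after I starts Friday 09:00 → overlap.
F: starts Friday 10:00 before I ends Friday 12:00, and ends Friday 13:00 after I starts Friday 09:00 → overlap.
G: starts Friday 13:00 at or after I ends Friday 12:00 → clear.
H: starts Friday 16:00 at or after I ends Friday 12:00 → clear.
I overlaps E, F.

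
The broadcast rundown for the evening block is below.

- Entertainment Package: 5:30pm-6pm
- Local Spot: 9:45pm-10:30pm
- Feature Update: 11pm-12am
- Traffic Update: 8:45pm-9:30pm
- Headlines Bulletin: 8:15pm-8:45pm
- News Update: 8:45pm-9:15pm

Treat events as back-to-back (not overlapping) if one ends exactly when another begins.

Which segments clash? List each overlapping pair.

Sorted by start: Entertainment Package, Headlines Bulletin, Traffic Update, News Update, Local Spot, Feature Update.
Headlines Bulletin starts after Entertainment Package ends; Entertainment Package is clear from here.
Traffic Update starts exactly when Headlines Bulletin ends (back-to-back, no overlap); Headlines Bulletin is clear from here.
News Update starts before Traffic Update ends → Traffic Update and News Update overlap.
Local Spot starts after Traffic Update ends; Traffic Update is clear from here.
Local Spot starts after News Update ends; News Update is clear from here.
Feature Update starts after Local Spot ends.

News Update & Traffic Update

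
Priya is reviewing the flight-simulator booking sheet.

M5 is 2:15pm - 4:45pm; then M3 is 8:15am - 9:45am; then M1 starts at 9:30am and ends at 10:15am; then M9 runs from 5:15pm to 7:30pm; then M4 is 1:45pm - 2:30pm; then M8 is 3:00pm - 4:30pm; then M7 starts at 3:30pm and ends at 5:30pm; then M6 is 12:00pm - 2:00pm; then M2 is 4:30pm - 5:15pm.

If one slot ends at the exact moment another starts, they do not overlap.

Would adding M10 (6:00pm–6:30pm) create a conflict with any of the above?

Yes — it overlaps M9

M3: ends 9:45am at or before M10 starts 6:00pm → clear.
M1: ends 10:15am at or before M10 starts 6:00pm → clear.
M6: ends 2:00pm at or before M10 starts 6:00pm → clear.
M4: ends 2:30pm at or before M10 starts 6:00pm → clear.
M5: ends 4:45pm at or before M10 starts 6:00pm → clear.
M8: ends 4:30pm at or before M10 starts 6:00pm → clear.
M7: ends 5:30pm at or before M10 starts 6:00pm → clear.
M2: ends 5:15pm at or before M10 starts 6:00pm → clear.
M9: starts 5:15pm before M10 ends 6:30pm, and ends 7:30pm after M10 starts 6:00pm → overlap.
M10 overlaps M9.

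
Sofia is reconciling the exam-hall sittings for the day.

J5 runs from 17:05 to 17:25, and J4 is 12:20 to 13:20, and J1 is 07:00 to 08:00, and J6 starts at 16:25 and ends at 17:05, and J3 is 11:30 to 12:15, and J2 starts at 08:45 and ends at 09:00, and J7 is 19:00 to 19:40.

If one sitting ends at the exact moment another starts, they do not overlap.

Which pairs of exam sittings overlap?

Check each pair: they overlap iff neither finishes before the other starts.
Sorted by start: J1, J2, J3, J4, J6, J5, J7.
J2 starts after J1 ends; J1 is clear from here.
J3 starts after J2 ends; J2 is clear from here.
J4 starts after J3 ends; J3 is clear from here.
J6 starts after J4 ends; J4 is clear from here.
J5 starts exactly when J6 ends (back-to-back, no overlap); J6 is clear from here.
J7 starts after J5 ends.

no overlapping pairs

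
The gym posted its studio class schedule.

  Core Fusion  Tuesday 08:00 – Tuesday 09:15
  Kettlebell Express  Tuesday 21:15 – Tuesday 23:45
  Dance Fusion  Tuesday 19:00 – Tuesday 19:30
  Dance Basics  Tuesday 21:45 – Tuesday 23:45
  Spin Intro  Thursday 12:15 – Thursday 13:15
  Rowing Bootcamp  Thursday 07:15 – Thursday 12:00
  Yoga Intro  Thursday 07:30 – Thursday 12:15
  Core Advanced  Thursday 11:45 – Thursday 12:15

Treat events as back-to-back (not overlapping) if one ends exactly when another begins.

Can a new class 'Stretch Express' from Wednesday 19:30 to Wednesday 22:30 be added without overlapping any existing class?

Core Fusion: ends Tuesday 09:15 at or before Stretch Express starts Wednesday 19:30 → clear.
Dance Fusion: ends Tuesday 19:30 at or before Stretch Express starts Wednesday 19:30 → clear.
Kettlebell Express: ends Tuesday 23:45 at or before Stretch Express starts Wednesday 19:30 → clear.
Dance Basics: ends Tuesday 23:45 at or before Stretch Express starts Wednesday 19:30 → clear.
Rowing Bootcamp: starts Thursday 07:15 at or after Stretch Express ends Wednesday 22:30 → clear.
Yoga Intro: starts Thursday 07:30 at or after Stretch Express ends Wednesday 22:30 → clear.
Core Advanced: starts Thursday 11:45 at or after Stretch Express ends Wednesday 22:30 → clear.
Spin Intro: starts Thursday 12:15 at or after Stretch Express ends Wednesday 22:30 → clear.

Yes — the slot is free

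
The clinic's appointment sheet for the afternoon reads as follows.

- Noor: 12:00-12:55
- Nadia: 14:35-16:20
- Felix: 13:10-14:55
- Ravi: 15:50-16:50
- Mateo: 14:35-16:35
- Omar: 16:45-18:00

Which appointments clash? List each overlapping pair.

Sorted by start: Noor, Felix, Nadia, Mateo, Ravi, Omar.
Felix starts after Noor ends; Noor is clear from here.
Nadia starts before Felix ends → Felix and Nadia overlap.
Mateo starts before Felix ends → Felix and Mateo overlap.
Ravi starts after Felix ends; Felix is clear from here.
Mateo starts before Nadia ends → Nadia and Mateo overlap.
Ravi starts before Nadia ends → Nadia and Ravi overlap.
Omar starts after Nadia ends.
Ravi starts before Mateo ends → Mateo and Ravi overlap.
Omar starts after Mateo ends.
Omar starts before Ravi ends → Ravi and Omar overlap.

Felix & Mateo, Felix & Nadia, Mateo & Nadia, Mateo & Ravi, Nadia & Ravi, Omar & Ravi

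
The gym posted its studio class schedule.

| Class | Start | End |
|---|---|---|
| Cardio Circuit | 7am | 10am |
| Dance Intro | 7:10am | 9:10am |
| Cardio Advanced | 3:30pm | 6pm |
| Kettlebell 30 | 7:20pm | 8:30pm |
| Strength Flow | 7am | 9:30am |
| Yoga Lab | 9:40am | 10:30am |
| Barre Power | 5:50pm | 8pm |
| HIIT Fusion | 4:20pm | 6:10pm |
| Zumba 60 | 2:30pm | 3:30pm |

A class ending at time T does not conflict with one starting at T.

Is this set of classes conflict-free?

No

Two intervals overlap when each starts before the other ends.
Sorted by start: Cardio Circuit, Strength Flow, Dance Intro, Yoga Lab, Zumba 60, Cardio Advanced, HIIT Fusion, Barre Power, Kettlebell 30.
Strength Flow starts before Cardio Circuit ends → Cardio Circuit and Strength Flow overlap.
That's a conflict, so the schedule is not conflict-free.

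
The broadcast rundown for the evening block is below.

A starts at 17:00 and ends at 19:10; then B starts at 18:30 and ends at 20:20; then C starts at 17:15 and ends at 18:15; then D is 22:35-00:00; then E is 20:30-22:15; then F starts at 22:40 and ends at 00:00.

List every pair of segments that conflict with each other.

A & B, A & C, D & F

Sorted by start: A, C, B, E, D, F.
C starts before A ends → A and C overlap.
B starts before A ends → A and B overlap.
E starts after A ends; A is clear from here.
B starts after C ends; C is clear from here.
E starts after B ends; B is clear from here.
D starts after E ends; E is clear from here.
F starts before D ends → D and F overlap.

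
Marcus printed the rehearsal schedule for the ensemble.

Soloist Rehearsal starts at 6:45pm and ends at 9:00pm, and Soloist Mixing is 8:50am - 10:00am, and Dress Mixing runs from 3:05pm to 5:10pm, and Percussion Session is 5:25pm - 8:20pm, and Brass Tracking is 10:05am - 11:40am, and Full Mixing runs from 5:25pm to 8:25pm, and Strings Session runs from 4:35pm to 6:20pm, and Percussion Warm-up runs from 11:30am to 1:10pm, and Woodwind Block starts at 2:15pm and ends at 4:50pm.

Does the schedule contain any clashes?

Check each pair: they overlap iff neither finishes before the other starts.
Sorted by start: Soloist Mixing, Brass Tracking, Percussion Warm-up, Woodwind Block, Dress Mixing, Strings Session, Percussion Session, Full Mixing, Soloist Rehearsal.
Brass Tracking starts after Soloist Mixing ends; Soloist Mixing is clear from here.
Percussion Warm-up starts before Brass Tracking ends → Brass Tracking and Percussion Warm-up overlap.
That's a conflict, so the schedule is not conflict-free.

Yes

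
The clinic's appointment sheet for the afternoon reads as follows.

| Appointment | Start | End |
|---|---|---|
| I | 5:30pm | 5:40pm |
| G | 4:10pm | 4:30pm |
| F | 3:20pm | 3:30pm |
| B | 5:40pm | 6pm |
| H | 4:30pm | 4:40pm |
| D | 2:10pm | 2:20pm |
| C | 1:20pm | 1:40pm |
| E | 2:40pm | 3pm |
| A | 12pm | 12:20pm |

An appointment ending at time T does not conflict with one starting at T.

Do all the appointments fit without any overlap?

Yes

Check each pair: they overlap iff neither finishes before the other starts.
Sorted by start: A, C, D, E, F, G, H, I, B.
C starts after A ends; A is clear from here.
D starts after C ends; C is clear from here.
E starts after D ends; D is clear from here.
F starts after E ends; E is clear from here.
G starts after F ends; F is clear from here.
H starts exactly when G ends (back-to-back, no overlap); G is clear from here.
I starts after H ends; H is clear from here.
B starts exactly when I ends (back-to-back, no overlap).
Every pair is clear; the schedule has no overlaps.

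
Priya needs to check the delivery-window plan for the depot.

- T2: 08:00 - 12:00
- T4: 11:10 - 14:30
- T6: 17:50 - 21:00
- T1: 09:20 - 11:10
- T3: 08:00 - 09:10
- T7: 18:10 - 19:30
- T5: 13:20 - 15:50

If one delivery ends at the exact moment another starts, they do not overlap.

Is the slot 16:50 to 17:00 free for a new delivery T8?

T2: ends 12:00 at or before T8 starts 16:50 → clear.
T3: ends 09:10 at or before T8 starts 16:50 → clear.
T1: ends 11:10 at or before T8 starts 16:50 → clear.
T4: ends 14:30 at or before T8 starts 16:50 → clear.
T5: ends 15:50 at or before T8 starts 16:50 → clear.
T6: starts 17:50 at or after T8 ends 17:00 → clear.
T7: starts 18:10 at or after T8 ends 17:00 → clear.

Yes — the slot is free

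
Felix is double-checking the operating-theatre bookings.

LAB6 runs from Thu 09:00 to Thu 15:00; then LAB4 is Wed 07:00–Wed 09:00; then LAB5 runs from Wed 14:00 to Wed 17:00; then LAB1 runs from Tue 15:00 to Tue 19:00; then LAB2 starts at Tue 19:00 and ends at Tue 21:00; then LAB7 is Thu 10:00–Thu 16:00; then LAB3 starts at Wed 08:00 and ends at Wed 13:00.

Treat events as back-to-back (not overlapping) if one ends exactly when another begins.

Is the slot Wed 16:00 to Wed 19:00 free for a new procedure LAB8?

No — it overlaps LAB5

LAB1: ends Tue 19:00 at or before LAB8 starts Wed 16:00 → clear.
LAB2: ends Tue 21:00 at or before LAB8 starts Wed 16:00 → clear.
LAB4: ends Wed 09:00 at or before LAB8 starts Wed 16:00 → clear.
LAB3: ends Wed 13:00 at or before LAB8 starts Wed 16:00 → clear.
LAB5: starts Wed 14:00 before LAB8 ends Wed 19:00, and ends Wed 17:00 after LAB8 starts Wed 16:00 → overlap.
LAB6: starts Thu 09:00 at or after LAB8 ends Wed 19:00 → clear.
LAB7: starts Thu 10:00 at or after LAB8 ends Wed 19:00 → clear.
LAB8 overlaps LAB5.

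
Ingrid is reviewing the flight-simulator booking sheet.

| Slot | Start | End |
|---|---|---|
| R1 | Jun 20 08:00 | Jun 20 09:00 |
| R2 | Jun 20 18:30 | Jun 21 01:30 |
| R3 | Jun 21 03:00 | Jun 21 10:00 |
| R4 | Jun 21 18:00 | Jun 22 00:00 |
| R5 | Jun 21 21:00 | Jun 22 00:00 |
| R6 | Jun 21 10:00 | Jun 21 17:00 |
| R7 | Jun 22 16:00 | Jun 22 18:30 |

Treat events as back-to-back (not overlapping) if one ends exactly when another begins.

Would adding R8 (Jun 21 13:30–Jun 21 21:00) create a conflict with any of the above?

R1: ends Jun 20 09:00 at or before R8 starts Jun 21 13:30 → clear.
R2: ends Jun 21 01:30 at or before R8 starts Jun 21 13:30 → clear.
R3: ends Jun 21 10:00 at or before R8 starts Jun 21 13:30 → clear.
R6: starts Jun 21 10:00 before R8 ends Jun 21 21:00, and ends Jun 21 17:00 after R8 starts Jun 21 13:30 → overlap.
R4: starts Jun 21 18:00 before R8 ends Jun 21 21:00, and ends Jun 22 00:00 after R8 starts Jun 21 13:30 → overlap.
R5: starts Jun 21 21:00 at or after R8 ends Jun 21 21:00 → clear.
R7: starts Jun 22 16:00 at or after R8 ends Jun 21 21:00 → clear.
R8 overlaps R4, R6.

Yes — it overlaps R4, R6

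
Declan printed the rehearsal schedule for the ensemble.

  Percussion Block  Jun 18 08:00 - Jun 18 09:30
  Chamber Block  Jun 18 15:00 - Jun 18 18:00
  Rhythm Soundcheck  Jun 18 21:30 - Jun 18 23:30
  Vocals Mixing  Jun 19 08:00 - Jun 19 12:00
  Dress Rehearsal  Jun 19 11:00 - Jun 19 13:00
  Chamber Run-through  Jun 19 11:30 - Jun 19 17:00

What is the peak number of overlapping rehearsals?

Walk through starts and ends in time order (an end at T is processed before a start at T):
Jun 18 08:00 start Percussion Block → 1
Jun 18 09:30 end Percussion Block → 0
Jun 18 15:00 start Chamber Block → 1
Jun 18 18:00 end Chamber Block → 0
Jun 18 21:30 start Rhythm Soundcheck → 1
Jun 18 23:30 end Rhythm Soundcheck → 0
Jun 19 08:00 start Vocals Mixing → 1
Jun 19 11:00 start Dress Rehearsal → 2
Jun 19 11:30 start Chamber Run-through → 3
Jun 19 12:00 end Vocals Mixing → 2
Jun 19 13:00 end Dress Rehearsal → 1
Jun 19 17:00 end Chamber Run-through → 0
Peak is 3, at Jun 19 11:30 (Chamber Run-through, Dress Rehearsal, Vocals Mixing).

3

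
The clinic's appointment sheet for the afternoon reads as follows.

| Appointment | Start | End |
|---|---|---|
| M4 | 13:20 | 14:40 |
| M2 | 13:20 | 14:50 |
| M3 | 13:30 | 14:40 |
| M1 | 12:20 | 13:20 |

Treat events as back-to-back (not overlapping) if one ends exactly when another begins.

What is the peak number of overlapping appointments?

Sort all start/end points and keep a running count:
12:20 start M1 → 1
13:20 end M1 → 0
13:20 start M2 → 1
13:20 start M4 → 2
13:30 start M3 → 3
14:40 end M3 → 2
14:40 end M4 → 1
14:50 end M2 → 0
Peak is 3, at 13:30 (M2, M3, M4).

3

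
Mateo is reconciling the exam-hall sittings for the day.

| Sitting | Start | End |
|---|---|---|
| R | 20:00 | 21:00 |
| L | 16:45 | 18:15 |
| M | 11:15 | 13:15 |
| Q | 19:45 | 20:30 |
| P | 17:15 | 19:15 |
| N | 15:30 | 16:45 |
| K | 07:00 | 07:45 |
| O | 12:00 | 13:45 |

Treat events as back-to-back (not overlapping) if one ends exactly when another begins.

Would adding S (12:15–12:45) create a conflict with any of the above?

Yes — it overlaps M, O

K: ends 07:45 at or before S starts 12:15 → clear.
M: starts 11:15 before S ends 12:45, and ends 13:15 after S starts 12:15 → overlap.
O: starts 12:00 before S ends 12:45, and ends 13:45 after S starts 12:15 → overlap.
N: starts 15:30 at or after S ends 12:45 → clear.
L: starts 16:45 at or after S ends 12:45 → clear.
P: starts 17:15 at or after S ends 12:45 → clear.
Q: starts 19:45 at or after S ends 12:45 → clear.
R: starts 20:00 at or after S ends 12:45 → clear.
S overlaps M, O.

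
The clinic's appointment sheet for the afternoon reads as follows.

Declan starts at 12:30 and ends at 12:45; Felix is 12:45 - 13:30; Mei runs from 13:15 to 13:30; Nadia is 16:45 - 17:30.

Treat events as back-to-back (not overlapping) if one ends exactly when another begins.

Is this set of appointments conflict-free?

No

Sorted by start: Declan, Felix, Mei, Nadia.
Felix starts exactly when Declan ends (back-to-back, no overlap), so Declan has no further overlaps.
Mei starts before Felix ends → Felix and Mei overlap.
That's a conflict, so the schedule is not conflict-free.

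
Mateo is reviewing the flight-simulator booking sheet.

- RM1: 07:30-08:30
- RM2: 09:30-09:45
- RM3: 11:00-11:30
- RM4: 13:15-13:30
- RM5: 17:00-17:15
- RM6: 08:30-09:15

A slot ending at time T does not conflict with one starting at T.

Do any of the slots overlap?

Two intervals overlap when each starts before the other ends.
Sorted by start: RM1, RM6, RM2, RM3, RM4, RM5.
RM6 starts exactly when RM1 ends (back-to-back, no overlap), so nothing later overlaps RM1 either.
RM2 starts after RM6 ends, so nothing later overlaps RM6 either.
RM3 starts after RM2 ends, so nothing later overlaps RM2 either.
RM4 starts after RM3 ends, so nothing later overlaps RM3 either.
RM5 starts after RM4 ends.
Every pair is clear; the schedule has no overlaps.

No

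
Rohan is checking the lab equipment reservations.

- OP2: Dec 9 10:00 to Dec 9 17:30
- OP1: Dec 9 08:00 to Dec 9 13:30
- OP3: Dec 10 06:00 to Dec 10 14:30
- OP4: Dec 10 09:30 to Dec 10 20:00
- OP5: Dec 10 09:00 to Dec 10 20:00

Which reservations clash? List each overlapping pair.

Sorted by start: OP1, OP2, OP3, OP5, OP4.
OP2 starts before OP1 ends → OP1 and OP2 overlap.
OP3 starts after OP1 ends; OP1 is clear from here.
OP3 starts after OP2 ends; OP2 is clear from here.
OP5 starts before OP3 ends → OP3 and OP5 overlap.
OP4 starts before OP3 ends → OP3 and OP4 overlap.
OP4 starts before OP5 ends → OP5 and OP4 overlap.

OP1 & OP2, OP3 & OP4, OP3 & OP5, OP4 & OP5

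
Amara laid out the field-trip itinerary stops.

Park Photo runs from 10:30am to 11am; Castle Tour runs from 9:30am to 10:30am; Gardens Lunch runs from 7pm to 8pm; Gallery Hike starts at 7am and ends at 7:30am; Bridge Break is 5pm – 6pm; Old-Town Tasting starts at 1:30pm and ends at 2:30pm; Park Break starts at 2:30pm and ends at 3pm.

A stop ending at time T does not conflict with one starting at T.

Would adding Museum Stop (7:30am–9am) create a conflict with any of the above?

Gallery Hike: ends 7:30am at or before Museum Stop starts 7:30am → clear.
Castle Tour: starts 9:30am at or after Museum Stop ends 9am → clear.
Park Photo: starts 10:30am at or after Museum Stop ends 9am → clear.
Old-Town Tasting: starts 1:30pm at or after Museum Stop ends 9am → clear.
Park Break: starts 2:30pm at or after Museum Stop ends 9am → clear.
Bridge Break: starts 5pm at or after Museum Stop ends 9am → clear.
Gardens Lunch: starts 7pm at or after Museum Stop ends 9am → clear.

No — it doesn't clash with anything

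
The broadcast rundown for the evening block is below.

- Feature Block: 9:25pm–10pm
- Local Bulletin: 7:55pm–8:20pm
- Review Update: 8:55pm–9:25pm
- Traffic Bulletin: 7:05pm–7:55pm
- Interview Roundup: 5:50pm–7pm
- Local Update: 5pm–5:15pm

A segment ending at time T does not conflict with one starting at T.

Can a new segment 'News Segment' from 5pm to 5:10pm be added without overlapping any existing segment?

Local Update: starts 5pm before News Segment ends 5:10pm, and ends 5:15pm after News Segment starts 5pm → overlap.
Interview Roundup: starts 5:50pm at or after News Segment ends 5:10pm → clear.
Traffic Bulletin: starts 7:05pm at or after News Segment ends 5:10pm → clear.
Local Bulletin: starts 7:55pm at or after News Segment ends 5:10pm → clear.
Review Update: starts 8:55pm at or after News Segment ends 5:10pm → clear.
Feature Block: starts 9:25pm at or after News Segment ends 5:10pm → clear.
News Segment overlaps Local Update.

No — it overlaps Local Update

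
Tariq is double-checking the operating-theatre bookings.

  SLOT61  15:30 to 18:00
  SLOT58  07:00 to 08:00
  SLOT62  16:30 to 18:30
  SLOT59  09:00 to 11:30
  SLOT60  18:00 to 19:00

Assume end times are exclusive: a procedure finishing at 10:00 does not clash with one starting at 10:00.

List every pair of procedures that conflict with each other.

SLOT60 & SLOT62, SLOT61 & SLOT62

Check each pair: they overlap iff neither finishes before the other starts.
Sorted by start: SLOT58, SLOT59, SLOT61, SLOT62, SLOT60.
SLOT59 starts after SLOT58 ends, so SLOT58 has no further overlaps.
SLOT61 starts after SLOT59 ends, so SLOT59 has no further overlaps.
SLOT62 starts before SLOT61 ends → SLOT61 and SLOT62 overlap.
SLOT60 starts exactly when SLOT61 ends (back-to-back, no overlap).
SLOT60 starts before SLOT62 ends → SLOT62 and SLOT60 overlap.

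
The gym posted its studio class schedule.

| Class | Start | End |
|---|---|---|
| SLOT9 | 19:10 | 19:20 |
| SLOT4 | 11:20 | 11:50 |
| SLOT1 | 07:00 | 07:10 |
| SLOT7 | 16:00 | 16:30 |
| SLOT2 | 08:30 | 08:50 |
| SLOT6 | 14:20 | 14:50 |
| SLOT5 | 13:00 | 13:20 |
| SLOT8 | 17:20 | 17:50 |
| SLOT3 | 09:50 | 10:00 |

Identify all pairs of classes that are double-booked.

Check each pair: they overlap iff neither finishes before the other starts.
Sorted by start: SLOT1, SLOT2, SLOT3, SLOT4, SLOT5, SLOT6, SLOT7, SLOT8, SLOT9.
SLOT2 starts after SLOT1 ends, so SLOT1 has no further overlaps.
SLOT3 starts after SLOT2 ends, so SLOT2 has no further overlaps.
SLOT4 starts after SLOT3 ends, so SLOT3 has no further overlaps.
SLOT5 starts after SLOT4 ends, so SLOT4 has no further overlaps.
SLOT6 starts after SLOT5 ends, so SLOT5 has no further overlaps.
SLOT7 starts after SLOT6 ends, so SLOT6 has no further overlaps.
SLOT8 starts after SLOT7 ends, so SLOT7 has no further overlaps.
SLOT9 starts after SLOT8 ends.

no conflicts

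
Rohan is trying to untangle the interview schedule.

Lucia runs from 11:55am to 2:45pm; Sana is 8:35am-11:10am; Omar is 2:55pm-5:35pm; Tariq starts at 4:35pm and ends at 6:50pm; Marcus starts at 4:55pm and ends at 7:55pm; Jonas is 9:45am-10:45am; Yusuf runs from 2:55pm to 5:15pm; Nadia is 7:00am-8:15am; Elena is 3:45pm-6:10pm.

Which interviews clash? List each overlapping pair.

Elena & Marcus, Elena & Omar, Elena & Tariq, Elena & Yusuf, Jonas & Sana, Marcus & Omar, Marcus & Tariq, Marcus & Yusuf, Omar & Tariq, Omar & Yusuf, Tariq & Yusuf

Check each pair: they overlap iff neither finishes before the other starts.
Sorted by start: Nadia, Sana, Jonas, Lucia, Yusuf, Omar, Elena, Tariq, Marcus.
Sana starts after Nadia ends, so Nadia has no further overlaps.
Jonas starts before Sana ends → Sana and Jonas overlap.
Lucia starts after Sana ends, so Sana has no further overlaps.
Lucia starts after Jonas ends, so Jonas has no further overlaps.
Yusuf starts after Lucia ends, so Lucia has no further overlaps.
Omar starts before Yusuf ends → Yusuf and Omar overlap.
Elena starts before Yusuf ends → Yusuf and Elena overlap.
Tariq starts before Yusuf ends → Yusuf and Tariq overlap.
Marcus starts before Yusuf ends → Yusuf and Marcus overlap.
Elena starts before Omar ends → Omar and Elena overlap.
Tariq starts before Omar ends → Omar and Tariq overlap.
Marcus starts before Omar ends → Omar and Marcus overlap.
Tariq starts before Elena ends → Elena and Tariq overlap.
Marcus starts before Elena ends → Elena and Marcus overlap.
Marcus starts before Tariq ends → Tariq and Marcus overlap.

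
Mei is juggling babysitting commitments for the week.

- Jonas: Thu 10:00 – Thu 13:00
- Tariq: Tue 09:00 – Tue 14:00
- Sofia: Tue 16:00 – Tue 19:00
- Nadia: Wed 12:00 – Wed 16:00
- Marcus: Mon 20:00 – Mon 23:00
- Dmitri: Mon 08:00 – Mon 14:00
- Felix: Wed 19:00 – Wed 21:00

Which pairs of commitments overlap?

Sorted by start: Dmitri, Marcus, Tariq, Sofia, Nadia, Felix, Jonas.
Marcus starts after Dmitri ends, so Dmitri has no further overlaps.
Tariq starts after Marcus ends, so Marcus has no further overlaps.
Sofia starts after Tariq ends, so Tariq has no further overlaps.
Nadia starts after Sofia ends, so Sofia has no further overlaps.
Felix starts after Nadia ends, so Nadia has no further overlaps.
Jonas starts after Felix ends.

no conflicts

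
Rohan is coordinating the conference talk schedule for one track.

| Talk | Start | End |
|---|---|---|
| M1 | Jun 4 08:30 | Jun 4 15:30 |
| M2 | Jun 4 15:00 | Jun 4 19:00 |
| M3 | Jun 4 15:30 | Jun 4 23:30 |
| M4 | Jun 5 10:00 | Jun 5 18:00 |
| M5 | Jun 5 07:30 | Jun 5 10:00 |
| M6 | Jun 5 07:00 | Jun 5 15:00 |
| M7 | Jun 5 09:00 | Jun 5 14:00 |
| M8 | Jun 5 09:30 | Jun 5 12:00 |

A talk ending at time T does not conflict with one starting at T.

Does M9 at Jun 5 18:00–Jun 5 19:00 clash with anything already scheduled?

M1: ends Jun 4 15:30 at or before M9 starts Jun 5 18:00 → clear.
M2: ends Jun 4 19:00 at or before M9 starts Jun 5 18:00 → clear.
M3: ends Jun 4 23:30 at or before M9 starts Jun 5 18:00 → clear.
M6: ends Jun 5 15:00 at or before M9 starts Jun 5 18:00 → clear.
M5: ends Jun 5 10:00 at or before M9 starts Jun 5 18:00 → clear.
M7: ends Jun 5 14:00 at or before M9 starts Jun 5 18:00 → clear.
M8: ends Jun 5 12:00 at or before M9 starts Jun 5 18:00 → clear.
M4: ends Jun 5 18:00 at or before M9 starts Jun 5 18:00 → clear.

No — it doesn't clash with anything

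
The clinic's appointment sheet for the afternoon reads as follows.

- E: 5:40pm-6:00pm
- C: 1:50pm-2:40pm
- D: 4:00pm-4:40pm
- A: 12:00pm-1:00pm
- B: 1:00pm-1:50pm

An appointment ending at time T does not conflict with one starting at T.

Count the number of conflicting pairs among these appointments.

0

Sorted by start: A, B, C, D, E.
B starts exactly when A ends (back-to-back, no overlap); A is clear from here.
C starts exactly when B ends (back-to-back, no overlap); B is clear from here.
D starts after C ends; C is clear from here.
E starts after D ends.
No pair overlaps.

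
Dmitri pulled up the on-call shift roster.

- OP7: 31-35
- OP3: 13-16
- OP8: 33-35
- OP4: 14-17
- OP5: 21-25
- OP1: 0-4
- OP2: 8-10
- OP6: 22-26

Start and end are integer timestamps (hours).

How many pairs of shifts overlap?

3

Check each pair: they overlap iff neither finishes before the other starts.
Sorted by start: OP1, OP2, OP3, OP4, OP5, OP6, OP7, OP8.
OP2 starts after OP1 ends; OP1 is clear from here.
OP3 starts after OP2 ends; OP2 is clear from here.
OP4 starts before OP3 ends → OP3 and OP4 overlap.
OP5 starts after OP3 ends; OP3 is clear from here.
OP5 starts after OP4 ends; OP4 is clear from here.
OP6 starts before OP5 ends → OP5 and OP6 overlap.
OP7 starts after OP5 ends; OP5 is clear from here.
OP7 starts after OP6 ends; OP6 is clear from here.
OP8 starts before OP7 ends → OP7 and OP8 overlap.
Overlapping pairs: OP3 & OP4, OP5 & OP6, OP7 & OP8 — 3 in total.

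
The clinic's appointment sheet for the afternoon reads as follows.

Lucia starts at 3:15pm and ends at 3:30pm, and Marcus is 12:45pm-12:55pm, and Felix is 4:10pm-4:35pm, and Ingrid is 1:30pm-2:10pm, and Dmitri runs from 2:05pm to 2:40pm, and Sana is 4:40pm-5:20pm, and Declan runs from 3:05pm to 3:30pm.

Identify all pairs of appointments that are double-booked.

Sorted by start: Marcus, Ingrid, Dmitri, Declan, Lucia, Felix, Sana.
Ingrid starts after Marcus ends — done with Marcus.
Dmitri starts before Ingrid ends → Ingrid and Dmitri overlap.
Declan starts after Ingrid ends — done with Ingrid.
Declan starts after Dmitri ends — done with Dmitri.
Lucia starts before Declan ends → Declan and Lucia overlap.
Felix starts after Declan ends — done with Declan.
Felix starts after Lucia ends — done with Lucia.
Sana starts after Felix ends.

Declan & Lucia, Dmitri & Ingrid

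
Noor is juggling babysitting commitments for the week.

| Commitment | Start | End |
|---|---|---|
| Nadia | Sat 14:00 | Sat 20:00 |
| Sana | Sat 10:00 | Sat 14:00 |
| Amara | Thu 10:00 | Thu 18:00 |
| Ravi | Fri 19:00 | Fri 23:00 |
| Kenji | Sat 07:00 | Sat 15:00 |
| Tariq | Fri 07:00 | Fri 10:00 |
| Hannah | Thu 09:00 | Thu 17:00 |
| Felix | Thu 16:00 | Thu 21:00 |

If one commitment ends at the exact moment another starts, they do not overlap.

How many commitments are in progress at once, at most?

Walk through starts and ends in time order (an end at T is processed before a start at T):
Thu 09:00 start Hannah → 1
Thu 10:00 start Amara → 2
Thu 16:00 start Felix → 3
Thu 17:00 end Hannah → 2
Thu 18:00 end Amara → 1
Thu 21:00 end Felix → 0
Fri 07:00 start Tariq → 1
Fri 10:00 end Tariq → 0
Fri 19:00 start Ravi → 1
Fri 23:00 end Ravi → 0
Sat 07:00 start Kenji → 1
Sat 10:00 start Sana → 2
Sat 14:00 end Sana → 1
Sat 14:00 start Nadia → 2
Sat 15:00 end Kenji → 1
Sat 20:00 end Nadia → 0
Peak is 3, at Thu 16:00 (Amara, Felix, Hannah).

3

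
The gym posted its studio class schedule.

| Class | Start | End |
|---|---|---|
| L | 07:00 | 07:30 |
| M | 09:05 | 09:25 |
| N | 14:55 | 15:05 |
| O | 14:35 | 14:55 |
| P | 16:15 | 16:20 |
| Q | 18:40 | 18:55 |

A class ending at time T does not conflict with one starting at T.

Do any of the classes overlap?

Sorted by start: L, M, O, N, P, Q.
M starts after L ends, so nothing later overlaps L either.
O starts after M ends, so nothing later overlaps M either.
N starts exactly when O ends (back-to-back, no overlap), so nothing later overlaps O either.
P starts after N ends, so nothing later overlaps N either.
Q starts after P ends.
Every pair is clear; the schedule has no overlaps.

No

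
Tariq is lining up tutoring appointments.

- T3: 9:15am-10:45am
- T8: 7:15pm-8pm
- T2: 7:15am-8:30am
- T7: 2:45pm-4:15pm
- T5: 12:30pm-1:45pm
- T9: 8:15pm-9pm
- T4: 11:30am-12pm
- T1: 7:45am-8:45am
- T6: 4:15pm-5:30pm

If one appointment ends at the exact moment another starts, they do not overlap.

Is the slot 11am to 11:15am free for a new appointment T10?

Yes — the slot is free

T2: ends 8:30am at or before T10 starts 11am → clear.
T1: ends 8:45am at or before T10 starts 11am → clear.
T3: ends 10:45am at or before T10 starts 11am → clear.
T4: starts 11:30am at or after T10 ends 11:15am → clear.
T5: starts 12:30pm at or after T10 ends 11:15am → clear.
T7: starts 2:45pm at or after T10 ends 11:15am → clear.
T6: starts 4:15pm at or after T10 ends 11:15am → clear.
T8: starts 7:15pm at or after T10 ends 11:15am → clear.
T9: starts 8:15pm at or after T10 ends 11:15am → clear.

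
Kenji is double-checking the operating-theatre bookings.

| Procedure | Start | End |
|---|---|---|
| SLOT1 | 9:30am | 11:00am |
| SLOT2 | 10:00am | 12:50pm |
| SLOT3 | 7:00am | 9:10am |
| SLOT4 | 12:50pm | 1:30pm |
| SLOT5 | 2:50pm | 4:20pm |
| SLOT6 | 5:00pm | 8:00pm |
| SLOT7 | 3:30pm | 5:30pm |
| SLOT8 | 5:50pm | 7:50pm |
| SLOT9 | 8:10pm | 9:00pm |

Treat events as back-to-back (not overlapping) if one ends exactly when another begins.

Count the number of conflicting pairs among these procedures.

4

Check each pair: they overlap iff neither finishes before the other starts.
Sorted by start: SLOT3, SLOT1, SLOT2, SLOT4, SLOT5, SLOT7, SLOT6, SLOT8, SLOT9.
SLOT1 starts after SLOT3 ends — done with SLOT3.
SLOT2 starts before SLOT1 ends → SLOT1 and SLOT2 overlap.
SLOT4 starts after SLOT1 ends — done with SLOT1.
SLOT4 starts exactly when SLOT2 ends (back-to-back, no overlap) — done with SLOT2.
SLOT5 starts after SLOT4 ends — done with SLOT4.
SLOT7 starts before SLOT5 ends → SLOT5 and SLOT7 overlap.
SLOT6 starts after SLOT5 ends — done with SLOT5.
SLOT6 starts before SLOT7 ends → SLOT7 and SLOT6 overlap.
SLOT8 starts after SLOT7 ends — done with SLOT7.
SLOT8 starts before SLOT6 ends → SLOT6 and SLOT8 overlap.
SLOT9 starts after SLOT6 ends.
SLOT9 starts after SLOT8 ends.
Overlapping pairs: SLOT1 & SLOT2, SLOT5 & SLOT7, SLOT6 & SLOT7, SLOT6 & SLOT8 — 4 in total.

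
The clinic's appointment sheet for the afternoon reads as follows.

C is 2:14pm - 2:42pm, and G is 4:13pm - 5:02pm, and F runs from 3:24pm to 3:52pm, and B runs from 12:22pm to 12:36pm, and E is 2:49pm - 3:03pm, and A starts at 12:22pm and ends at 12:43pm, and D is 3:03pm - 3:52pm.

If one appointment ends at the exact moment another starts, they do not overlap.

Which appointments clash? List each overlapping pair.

A & B, D & F

Sorted by start: A, B, C, E, D, F, G.
B starts before A ends → A and B overlap.
C starts after A ends, so nothing later overlaps A either.
C starts after B ends, so nothing later overlaps B either.
E starts after C ends, so nothing later overlaps C either.
D starts exactly when E ends (back-to-back, no overlap), so nothing later overlaps E either.
F starts before D ends → D and F overlap.
G starts after D ends.
G starts after F ends.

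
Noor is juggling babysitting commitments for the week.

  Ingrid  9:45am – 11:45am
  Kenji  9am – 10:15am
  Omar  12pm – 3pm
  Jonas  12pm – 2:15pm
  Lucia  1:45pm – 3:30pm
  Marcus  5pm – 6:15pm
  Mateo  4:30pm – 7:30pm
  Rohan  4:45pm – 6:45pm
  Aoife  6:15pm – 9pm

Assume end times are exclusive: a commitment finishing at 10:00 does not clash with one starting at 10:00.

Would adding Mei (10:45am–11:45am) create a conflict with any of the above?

Kenji: ends 10:15am at or before Mei starts 10:45am → clear.
Ingrid: starts 9:45am before Mei ends 11:45am, and ends 11:45am after Mei starts 10:45am → overlap.
Omar: starts 12pm at or after Mei ends 11:45am → clear.
Jonas: starts 12pm at or after Mei ends 11:45am → clear.
Lucia: starts 1:45pm at or after Mei ends 11:45am → clear.
Mateo: starts 4:30pm at or after Mei ends 11:45am → clear.
Rohan: starts 4:45pm at or after Mei ends 11:45am → clear.
Marcus: starts 5pm at or after Mei ends 11:45am → clear.
Aoife: starts 6:15pm at or after Mei ends 11:45am → clear.
Mei overlaps Ingrid.

Yes — it overlaps Ingrid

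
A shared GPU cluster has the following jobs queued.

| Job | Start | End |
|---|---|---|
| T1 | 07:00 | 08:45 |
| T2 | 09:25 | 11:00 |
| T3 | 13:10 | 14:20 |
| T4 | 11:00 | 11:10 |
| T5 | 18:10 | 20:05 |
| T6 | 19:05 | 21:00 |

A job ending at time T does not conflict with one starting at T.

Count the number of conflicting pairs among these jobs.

1

Two intervals overlap when each starts before the other ends.
Sorted by start: T1, T2, T4, T3, T5, T6.
T2 starts after T1 ends, so nothing later overlaps T1 either.
T4 starts exactly when T2 ends (back-to-back, no overlap), so nothing later overlaps T2 either.
T3 starts after T4 ends, so nothing later overlaps T4 either.
T5 starts after T3 ends, so nothing later overlaps T3 either.
T6 starts before T5 ends → T5 and T6 overlap.
Overlapping pairs: T5 & T6 — 1 in total.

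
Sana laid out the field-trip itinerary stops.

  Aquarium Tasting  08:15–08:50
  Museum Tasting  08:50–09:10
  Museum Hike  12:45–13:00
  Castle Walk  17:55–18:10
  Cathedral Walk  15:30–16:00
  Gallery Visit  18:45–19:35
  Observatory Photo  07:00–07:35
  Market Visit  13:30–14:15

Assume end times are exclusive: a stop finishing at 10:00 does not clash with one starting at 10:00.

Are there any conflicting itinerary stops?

No

Sorted by start: Observatory Photo, Aquarium Tasting, Museum Tasting, Museum Hike, Market Visit, Cathedral Walk, Castle Walk, Gallery Visit.
Aquarium Tasting starts after Observatory Photo ends, so nothing later overlaps Observatory Photo either.
Museum Tasting starts exactly when Aquarium Tasting ends (back-to-back, no overlap), so nothing later overlaps Aquarium Tasting either.
Museum Hike starts after Museum Tasting ends, so nothing later overlaps Museum Tasting either.
Market Visit starts after Museum Hike ends, so nothing later overlaps Museum Hike either.
Cathedral Walk starts after Market Visit ends, so nothing later overlaps Market Visit either.
Castle Walk starts after Cathedral Walk ends, so nothing later overlaps Cathedral Walk either.
Gallery Visit starts after Castle Walk ends.
Every pair is clear; the schedule has no overlaps.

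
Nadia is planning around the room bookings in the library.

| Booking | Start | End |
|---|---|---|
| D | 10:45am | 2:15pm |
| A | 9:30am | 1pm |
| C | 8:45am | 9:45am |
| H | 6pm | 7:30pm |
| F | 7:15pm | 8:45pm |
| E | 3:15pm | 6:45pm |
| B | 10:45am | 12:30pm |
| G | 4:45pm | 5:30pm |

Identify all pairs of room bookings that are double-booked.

Sorted by start: C, A, B, D, E, G, H, F.
A starts before C ends → C and A overlap.
B starts after C ends — done with C.
B starts before A ends → A and B overlap.
D starts before A ends → A and D overlap.
E starts after A ends — done with A.
D starts before B ends → B and D overlap.
E starts after B ends — done with B.
E starts after D ends — done with D.
G starts before E ends → E and G overlap.
H starts before E ends → E and H overlap.
F starts after E ends.
H starts after G ends — done with G.
F starts before H ends → H and F overlap.

A & B, A & C, A & D, B & D, E & G, E & H, F & H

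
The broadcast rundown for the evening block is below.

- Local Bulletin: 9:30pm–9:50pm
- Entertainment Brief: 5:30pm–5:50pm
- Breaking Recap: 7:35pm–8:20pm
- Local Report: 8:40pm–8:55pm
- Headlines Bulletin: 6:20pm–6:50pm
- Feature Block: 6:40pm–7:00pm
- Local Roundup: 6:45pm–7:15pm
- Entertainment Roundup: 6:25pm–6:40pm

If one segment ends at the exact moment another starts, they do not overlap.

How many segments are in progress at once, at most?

Walk through starts and ends in time order (an end at T is processed before a start at T):
5:30pm start Entertainment Brief → 1
5:50pm end Entertainment Brief → 0
6:20pm start Headlines Bulletin → 1
6:25pm start Entertainment Roundup → 2
6:40pm end Entertainment Roundup → 1
6:40pm start Feature Block → 2
6:45pm start Local Roundup → 3
6:50pm end Headlines Bulletin → 2
7:00pm end Feature Block → 1
7:15pm end Local Roundup → 0
7:35pm start Breaking Recap → 1
8:20pm end Breaking Recap → 0
8:40pm start Local Report → 1
8:55pm end Local Report → 0
9:30pm start Local Bulletin → 1
9:50pm end Local Bulletin → 0
Peak is 3, at 6:45pm (Feature Block, Headlines Bulletin, Local Roundup).

3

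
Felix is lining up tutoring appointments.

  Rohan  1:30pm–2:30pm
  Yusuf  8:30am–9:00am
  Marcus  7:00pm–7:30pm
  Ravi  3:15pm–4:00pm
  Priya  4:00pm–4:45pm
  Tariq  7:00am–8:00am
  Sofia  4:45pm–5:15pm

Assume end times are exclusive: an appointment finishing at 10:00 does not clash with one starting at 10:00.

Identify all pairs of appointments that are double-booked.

Two intervals overlap when each starts before the other ends.
Sorted by start: Tariq, Yusuf, Rohan, Ravi, Priya, Sofia, Marcus.
Yusuf starts after Tariq ends, so nothing later overlaps Tariq either.
Rohan starts after Yusuf ends, so nothing later overlaps Yusuf either.
Ravi starts after Rohan ends, so nothing later overlaps Rohan either.
Priya starts exactly when Ravi ends (back-to-back, no overlap), so nothing later overlaps Ravi either.
Sofia starts exactly when Priya ends (back-to-back, no overlap), so nothing later overlaps Priya either.
Marcus starts after Sofia ends.

no overlapping pairs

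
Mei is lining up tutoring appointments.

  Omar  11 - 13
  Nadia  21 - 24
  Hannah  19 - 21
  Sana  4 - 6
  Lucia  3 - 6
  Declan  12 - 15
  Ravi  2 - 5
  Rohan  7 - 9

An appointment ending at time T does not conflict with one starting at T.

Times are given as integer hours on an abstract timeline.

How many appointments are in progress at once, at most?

Sweep the timeline, counting +1 at each start and −1 at each end (ends before starts at a tie):
2 start Ravi → 1
3 start Lucia → 2
4 start Sana → 3
5 end Ravi → 2
6 end Lucia → 1
6 end Sana → 0
7 start Rohan → 1
9 end Rohan → 0
11 start Omar → 1
12 start Declan → 2
13 end Omar → 1
15 end Declan → 0
19 start Hannah → 1
21 end Hannah → 0
21 start Nadia → 1
24 end Nadia → 0
Peak is 3, at 4 (Lucia, Ravi, Sana).

3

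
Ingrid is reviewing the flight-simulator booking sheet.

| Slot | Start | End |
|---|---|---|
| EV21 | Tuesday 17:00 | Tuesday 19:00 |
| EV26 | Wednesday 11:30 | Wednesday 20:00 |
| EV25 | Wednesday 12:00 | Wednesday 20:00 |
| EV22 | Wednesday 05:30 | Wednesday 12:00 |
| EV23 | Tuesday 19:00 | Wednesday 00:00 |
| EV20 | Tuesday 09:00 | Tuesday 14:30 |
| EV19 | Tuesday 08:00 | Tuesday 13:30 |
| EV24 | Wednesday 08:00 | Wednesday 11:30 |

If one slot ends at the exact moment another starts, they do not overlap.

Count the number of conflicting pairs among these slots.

Sorted by start: EV19, EV20, EV21, EV23, EV22, EV24, EV26, EV25.
EV20 starts before EV19 ends → EV19 and EV20 overlap.
EV21 starts after EV19 ends; EV19 is clear from here.
EV21 starts after EV20 ends; EV20 is clear from here.
EV23 starts exactly when EV21 ends (back-to-back, no overlap); EV21 is clear from here.
EV22 starts after EV23 ends; EV23 is clear from here.
EV24 starts before EV22 ends → EV22 and EV24 overlap.
EV26 starts before EV22 ends → EV22 and EV26 overlap.
EV25 starts exactly when EV22 ends (back-to-back, no overlap).
EV26 starts exactly when EV24 ends (back-to-back, no overlap); EV24 is clear from here.
EV25 starts before EV26 ends → EV26 and EV25 overlap.
Overlapping pairs: EV19 & EV20, EV22 & EV24, EV22 & EV26, EV25 & EV26 — 4 in total.

4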